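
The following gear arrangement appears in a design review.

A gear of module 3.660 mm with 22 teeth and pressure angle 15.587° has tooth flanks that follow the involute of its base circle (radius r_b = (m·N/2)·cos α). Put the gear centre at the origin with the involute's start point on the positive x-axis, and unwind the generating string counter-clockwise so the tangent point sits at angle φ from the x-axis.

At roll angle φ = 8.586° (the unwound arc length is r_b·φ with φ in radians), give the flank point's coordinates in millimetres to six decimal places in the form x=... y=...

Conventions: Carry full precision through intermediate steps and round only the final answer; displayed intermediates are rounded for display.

topology: single-mesh involute geometry — m = 3.660, N = 22
pitch radius r_p = m·N/2 = 3.660·22/2 = 40.260000
base radius r_b = r_p·cos α = 40.260000·cos 15.587° = 38.779380
roll angle φ = 8.586° = 0.14985397 rad
x = r_b·(cos φ + φ·sin φ) = 39.212358
y = r_b·(sin φ − φ·cos φ) = 0.043402

x=39.212358 y=0.043402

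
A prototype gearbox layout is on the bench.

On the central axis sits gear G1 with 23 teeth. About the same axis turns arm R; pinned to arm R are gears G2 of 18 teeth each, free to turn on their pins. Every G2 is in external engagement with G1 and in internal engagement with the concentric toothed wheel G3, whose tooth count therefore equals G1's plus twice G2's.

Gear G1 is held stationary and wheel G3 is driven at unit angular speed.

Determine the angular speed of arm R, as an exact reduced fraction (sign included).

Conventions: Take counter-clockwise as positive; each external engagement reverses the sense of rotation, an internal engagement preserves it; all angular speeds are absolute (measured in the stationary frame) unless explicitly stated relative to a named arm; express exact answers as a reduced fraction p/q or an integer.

59/82

recognized (axles ride arm R): planetary set, 23/18/59 teeth
ring teeth: 23 + 2·18 = 59
23(ω_sun−ω_arm) = −59(ω_ring−ω_arm),  ω_sun = 0, ω_ring = 1
23(0−ω_arm) = −59(1−ω_arm)  ⇒  82·ω_arm = 59  ⇒  ω_arm = 59/82
exact speed ratio = 59/82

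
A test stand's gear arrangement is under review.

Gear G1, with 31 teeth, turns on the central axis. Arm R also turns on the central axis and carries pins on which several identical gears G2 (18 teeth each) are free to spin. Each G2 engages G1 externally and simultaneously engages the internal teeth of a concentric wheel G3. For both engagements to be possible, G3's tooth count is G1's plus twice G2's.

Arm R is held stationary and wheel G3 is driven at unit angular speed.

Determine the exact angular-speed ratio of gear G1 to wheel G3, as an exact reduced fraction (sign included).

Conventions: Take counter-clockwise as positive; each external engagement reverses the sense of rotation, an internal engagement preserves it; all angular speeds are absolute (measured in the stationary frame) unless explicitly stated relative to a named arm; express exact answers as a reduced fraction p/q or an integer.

planetary set (31T centre, 18T on arm, 67T internal) — Willis relation
ring teeth: 31 + 2·18 = 67
31(ω_sun−ω_arm) = −67(ω_ring−ω_arm),  ω_arm = 0, ω_ring = 1
ω_sun = 0 − (67/31)(1−0) = -67/31
ω_out/ω_in = -67/31

-67/31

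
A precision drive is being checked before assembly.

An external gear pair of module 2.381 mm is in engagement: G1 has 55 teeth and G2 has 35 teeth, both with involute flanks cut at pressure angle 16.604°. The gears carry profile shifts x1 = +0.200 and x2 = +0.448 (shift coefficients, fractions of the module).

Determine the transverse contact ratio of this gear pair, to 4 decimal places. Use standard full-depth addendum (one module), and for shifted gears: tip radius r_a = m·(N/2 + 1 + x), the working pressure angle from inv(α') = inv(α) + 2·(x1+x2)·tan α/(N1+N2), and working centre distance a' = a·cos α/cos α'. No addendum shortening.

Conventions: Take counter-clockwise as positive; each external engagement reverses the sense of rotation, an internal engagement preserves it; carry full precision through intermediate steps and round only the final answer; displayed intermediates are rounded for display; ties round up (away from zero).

1.7764

single-mesh involute tooth geometry (55T engaging 35T at module 2.381)
base radii: r_b1 = 62.747260, r_b2 = 39.930075
tip radii: r_a1 = 68.334700, r_a2 = 45.115188
inv(α') = inv(16.604°) + 2·(+0.200+0.448)·tan α/(55+35) = 0.01268842  ⇒  α' = 18.98712°
a' = a·cos α / cos α' = 107.1450·cos 16.604°/cos 18.98712° = 108.585270
action lengths: √(r_a1²−r_b1²) = 27.063122, √(r_a2²−r_b2²) = 20.999270
base pitch p_b = π·m·cos α = 7.168230
CR = (27.063122 + 20.999270 − 108.585270·sin 18.98712°)/7.168230 = 1.776390
contact ratio ≈ 1.7764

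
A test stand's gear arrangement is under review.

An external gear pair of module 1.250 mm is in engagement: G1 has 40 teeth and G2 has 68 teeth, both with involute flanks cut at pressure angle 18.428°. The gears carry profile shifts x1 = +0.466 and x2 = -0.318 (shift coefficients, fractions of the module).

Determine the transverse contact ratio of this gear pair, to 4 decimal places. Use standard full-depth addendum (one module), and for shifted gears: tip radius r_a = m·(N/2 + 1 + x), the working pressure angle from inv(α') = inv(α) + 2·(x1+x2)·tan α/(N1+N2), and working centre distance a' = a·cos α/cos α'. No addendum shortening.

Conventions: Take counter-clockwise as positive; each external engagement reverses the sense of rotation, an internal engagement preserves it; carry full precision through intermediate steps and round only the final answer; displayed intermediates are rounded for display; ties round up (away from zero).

1.7623

recognized (one external pair, fixed centres): single-mesh tooth geometry, m = 1.250, N1 = 40, N2 = 68
base radii: r_b1 = 23.718041, r_b2 = 40.320670
tip radii: r_a1 = 26.832500, r_a2 = 43.352500
inv(α') = inv(18.428°) + 2·(+0.466-0.318)·tan α/(40+68) = 0.01248252  ⇒  α' = 18.88690°
a' = a·cos α / cos α' = 67.5000·cos 18.428°/cos 18.88690° = 67.682794
action lengths: √(r_a1²−r_b1²) = 12.547413, √(r_a2²−r_b2²) = 15.927424
base pitch p_b = π·m·cos α = 3.725621
CR = (12.547413 + 15.927424 − 67.682794·sin 18.88690°)/3.725621 = 1.762348
contact ratio ≈ 1.7623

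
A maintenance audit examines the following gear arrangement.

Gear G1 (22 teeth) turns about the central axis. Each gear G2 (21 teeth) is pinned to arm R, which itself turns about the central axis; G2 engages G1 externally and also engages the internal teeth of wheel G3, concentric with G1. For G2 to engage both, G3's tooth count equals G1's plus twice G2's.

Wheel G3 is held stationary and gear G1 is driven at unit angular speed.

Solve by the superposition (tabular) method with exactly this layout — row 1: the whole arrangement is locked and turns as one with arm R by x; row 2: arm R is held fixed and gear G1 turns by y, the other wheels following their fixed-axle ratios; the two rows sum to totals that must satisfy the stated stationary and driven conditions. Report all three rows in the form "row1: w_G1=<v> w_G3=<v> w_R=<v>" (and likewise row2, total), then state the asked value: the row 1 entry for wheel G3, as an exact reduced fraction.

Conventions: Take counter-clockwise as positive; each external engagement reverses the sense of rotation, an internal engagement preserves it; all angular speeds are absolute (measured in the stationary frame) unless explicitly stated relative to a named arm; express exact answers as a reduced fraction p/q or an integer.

topology: planetary set — G1 22T / G2 21T / G3 64T, arm = carrier (Willis)
row 1 (train locked, turned with arm): all members turn x
row 2 — arm fixed, fixed-axis ratios: sun y, ring −(22/64)·y, arm 0
boundary: total ω_ring = x − (22/64)·y = 0 and total ω_sun = x + y = 1  ⇒  y = 32/43, x = 11/43
row 2 ring = −(22/64)·32/43 = -11/43
totals (row 1 + row 2): sun 11/43 + 32/43 = 1, ring 11/43 + (-11/43) = 0, arm 11/43 + 0 = 11/43
asked cell (row1, ring) = 11/43

row1: w_G1=11/43 w_G3=11/43 w_R=11/43
row2: w_G1=32/43 w_G3=-11/43 w_R=0
total: w_G1=1 w_G3=0 w_R=11/43
asked value: 11/43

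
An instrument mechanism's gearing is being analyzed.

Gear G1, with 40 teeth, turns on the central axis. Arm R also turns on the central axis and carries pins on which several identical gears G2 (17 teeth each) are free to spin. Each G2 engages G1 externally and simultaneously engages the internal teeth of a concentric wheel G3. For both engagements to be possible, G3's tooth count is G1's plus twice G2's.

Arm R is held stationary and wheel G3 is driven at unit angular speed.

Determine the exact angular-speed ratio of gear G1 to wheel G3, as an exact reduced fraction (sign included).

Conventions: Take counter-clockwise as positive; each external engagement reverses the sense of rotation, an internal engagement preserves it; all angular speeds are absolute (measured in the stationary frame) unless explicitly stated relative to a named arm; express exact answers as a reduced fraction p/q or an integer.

-37/20

class = planetary set [G3 = 40+2·17 = 74; Willis about the carrier]
ring teeth: 40 + 2·17 = 74
40(ω_sun−ω_arm) = −74(ω_ring−ω_arm),  ω_arm = 0, ω_ring = 1
ω_sun = 0 − (74/40)(1−0) = -37/20
ω_out/ω_in = -37/20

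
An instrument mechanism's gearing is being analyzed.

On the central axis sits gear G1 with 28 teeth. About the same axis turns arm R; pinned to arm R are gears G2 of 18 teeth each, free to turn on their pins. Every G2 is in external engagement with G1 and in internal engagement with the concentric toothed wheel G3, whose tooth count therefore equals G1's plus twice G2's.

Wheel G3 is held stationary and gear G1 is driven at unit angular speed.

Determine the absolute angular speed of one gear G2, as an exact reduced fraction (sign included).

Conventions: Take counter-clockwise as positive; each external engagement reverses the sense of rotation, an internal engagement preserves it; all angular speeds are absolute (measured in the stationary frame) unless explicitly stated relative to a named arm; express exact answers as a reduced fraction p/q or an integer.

-7/9

topology: planetary set — G1 28T / G2 18T / G3 64T, arm = carrier (Willis)
ring teeth: 28 + 2·18 = 64
28(ω_sun−ω_arm) = −64(ω_ring−ω_arm),  ω_ring = 0, ω_sun = 1
28(1−ω_arm) = −64(0−ω_arm)  ⇒  92·ω_arm = 28  ⇒  ω_arm = 7/23
sun–planet mesh: 28·(1−7/23) = −18·(ω_p−ω_arm)  ⇒  ω_p−ω_arm = -224/207
ω_p = 7/23 − 224/207 = -7/9
exact speed ratio = -7/9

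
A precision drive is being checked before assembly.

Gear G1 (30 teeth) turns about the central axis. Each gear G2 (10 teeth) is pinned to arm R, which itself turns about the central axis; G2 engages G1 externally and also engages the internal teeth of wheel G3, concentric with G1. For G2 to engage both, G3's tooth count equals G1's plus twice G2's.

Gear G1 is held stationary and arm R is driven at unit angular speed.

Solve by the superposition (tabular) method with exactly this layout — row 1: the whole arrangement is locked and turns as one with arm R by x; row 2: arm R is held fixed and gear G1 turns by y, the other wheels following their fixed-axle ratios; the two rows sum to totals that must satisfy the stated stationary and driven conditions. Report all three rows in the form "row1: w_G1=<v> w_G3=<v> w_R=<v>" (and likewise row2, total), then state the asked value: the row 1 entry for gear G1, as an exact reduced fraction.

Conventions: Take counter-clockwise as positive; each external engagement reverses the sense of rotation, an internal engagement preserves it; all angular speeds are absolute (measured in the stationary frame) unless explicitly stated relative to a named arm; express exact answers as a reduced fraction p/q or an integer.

planetary set (30T centre, 10T on arm, 50T internal) — Willis relation
row 1 — lock + rotate with arm: ω_sun = ω_ring = ω_arm = x
row 2 (arm held, sun turns y): ω_ring = −(30/50)·y, ω_arm = 0
boundary: total ω_sun = x + y = 0 and total ω_arm = x = 1  ⇒  y = -1, x = 1
row 2 ring = −(30/50)·(-1) = 3/5
totals (row 1 + row 2): sun 1 + (-1) = 0, ring 1 + 3/5 = 8/5, arm 1 + 0 = 1
asked cell (row1, sun) = 1

row1: w_G1=1 w_G3=1 w_R=1
row2: w_G1=-1 w_G3=3/5 w_R=0
total: w_G1=0 w_G3=8/5 w_R=1
asked value: 1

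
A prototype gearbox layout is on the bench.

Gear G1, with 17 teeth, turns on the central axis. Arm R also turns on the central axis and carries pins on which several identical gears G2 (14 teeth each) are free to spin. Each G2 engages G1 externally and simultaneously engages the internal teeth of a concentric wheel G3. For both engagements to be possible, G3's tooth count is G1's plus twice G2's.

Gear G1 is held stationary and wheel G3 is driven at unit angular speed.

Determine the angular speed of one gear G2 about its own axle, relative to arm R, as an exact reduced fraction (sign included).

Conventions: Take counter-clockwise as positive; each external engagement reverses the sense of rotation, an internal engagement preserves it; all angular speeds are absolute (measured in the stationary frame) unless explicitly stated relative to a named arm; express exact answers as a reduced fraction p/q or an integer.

765/868

planetary set (17T centre, 14T on arm, 45T internal) — Willis relation
ring teeth: 17 + 2·14 = 45
17(ω_sun−ω_arm) = −45(ω_ring−ω_arm),  ω_sun = 0, ω_ring = 1
17(0−ω_arm) = −45(1−ω_arm)  ⇒  62·ω_arm = 45  ⇒  ω_arm = 45/62
sun–planet mesh: 17·(0−45/62) = −14·(ω_p−ω_arm)  ⇒  ω_p−ω_arm = 765/868
exact speed ratio = 765/868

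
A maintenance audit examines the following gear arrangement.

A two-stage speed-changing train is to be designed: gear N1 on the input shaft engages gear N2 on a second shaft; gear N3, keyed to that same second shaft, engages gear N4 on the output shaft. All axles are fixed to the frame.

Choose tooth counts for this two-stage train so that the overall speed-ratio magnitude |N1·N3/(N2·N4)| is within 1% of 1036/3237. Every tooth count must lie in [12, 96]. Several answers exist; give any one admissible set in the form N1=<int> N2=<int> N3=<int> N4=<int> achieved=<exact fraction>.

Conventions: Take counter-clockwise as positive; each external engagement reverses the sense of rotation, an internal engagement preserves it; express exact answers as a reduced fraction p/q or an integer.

N1=14 N2=39 N3=74 N4=83 achieved=1036/3237

topology: fixed-axis compound train — 2 stages, target 1036/3237
target = 1036/3237 in lowest terms: an exact hit needs N1·N3 = k·1036 and N2·N4 = k·3237 for one integer k, every count in [12, 96]; additionally prefer no 1:1 stage (N1 ≠ N2, N3 ≠ N4)
k = 1: N1·N3 = 1036 = 14·74, N2·N4 = 3237 = 39·83
achieved = 14·74/(39·83) = 1036/3237; |achieved − target| = 0 ≤ 259/80925 ✓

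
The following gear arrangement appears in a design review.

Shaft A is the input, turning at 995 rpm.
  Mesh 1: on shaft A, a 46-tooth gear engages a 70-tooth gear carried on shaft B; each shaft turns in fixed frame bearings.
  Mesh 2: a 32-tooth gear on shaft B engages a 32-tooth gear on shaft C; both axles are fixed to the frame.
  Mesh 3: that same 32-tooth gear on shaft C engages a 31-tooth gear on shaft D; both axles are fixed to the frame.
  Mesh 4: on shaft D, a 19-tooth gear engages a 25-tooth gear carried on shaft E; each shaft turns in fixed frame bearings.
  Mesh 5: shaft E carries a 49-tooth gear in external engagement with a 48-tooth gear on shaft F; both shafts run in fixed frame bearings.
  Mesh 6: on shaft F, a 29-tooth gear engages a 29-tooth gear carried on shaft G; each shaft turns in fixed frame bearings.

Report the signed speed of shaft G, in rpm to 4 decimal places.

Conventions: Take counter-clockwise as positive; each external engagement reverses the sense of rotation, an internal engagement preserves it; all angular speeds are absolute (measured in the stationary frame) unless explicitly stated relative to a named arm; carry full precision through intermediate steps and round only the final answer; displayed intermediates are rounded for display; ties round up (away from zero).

+523.6482 rpm

6-mesh fixed-axis compound train (all bearings frame-fixed)
mesh 1 [46T→70T]: ω = 995.0000×46/70 = 653.8571 rpm, sense flips to −
mesh 2 [32T→32T]: ω = 653.8571×32/32 = 653.8571 rpm, sense flips to +
mesh 3 [32T→31T]: ω = 653.8571×32/31 = 674.9493 rpm, sense flips to −
mesh 4 [19T→25T]: ω = 674.9493×19/25 = 512.9615 rpm, sense flips to +
mesh 5 [49T→48T]: ω = 512.9615×49/48 = 523.6482 rpm, sense flips to −
mesh 6 [29T→29T]: ω = 523.6482×29/29 = 523.6482 rpm, sense flips to +
signed output speed = +523.6482 rpm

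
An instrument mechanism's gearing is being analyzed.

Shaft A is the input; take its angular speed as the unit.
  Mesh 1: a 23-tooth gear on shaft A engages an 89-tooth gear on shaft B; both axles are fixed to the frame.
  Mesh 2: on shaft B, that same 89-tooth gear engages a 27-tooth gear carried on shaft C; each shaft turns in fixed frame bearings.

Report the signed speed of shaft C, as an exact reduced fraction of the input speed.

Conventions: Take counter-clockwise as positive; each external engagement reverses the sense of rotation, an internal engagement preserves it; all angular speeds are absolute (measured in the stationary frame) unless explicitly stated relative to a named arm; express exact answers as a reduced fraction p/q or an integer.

23/27

2-mesh fixed-axis compound train (all bearings frame-fixed)
mesh 1 [23T→89T]: |ω|/ω_in = 1×23/89 = 23/89, sense flips to −
mesh 2 [89T→27T]: |ω|/ω_in = (23/89)×89/27 = 23/27, sense flips to +
signed output speed (× input speed) = 23/27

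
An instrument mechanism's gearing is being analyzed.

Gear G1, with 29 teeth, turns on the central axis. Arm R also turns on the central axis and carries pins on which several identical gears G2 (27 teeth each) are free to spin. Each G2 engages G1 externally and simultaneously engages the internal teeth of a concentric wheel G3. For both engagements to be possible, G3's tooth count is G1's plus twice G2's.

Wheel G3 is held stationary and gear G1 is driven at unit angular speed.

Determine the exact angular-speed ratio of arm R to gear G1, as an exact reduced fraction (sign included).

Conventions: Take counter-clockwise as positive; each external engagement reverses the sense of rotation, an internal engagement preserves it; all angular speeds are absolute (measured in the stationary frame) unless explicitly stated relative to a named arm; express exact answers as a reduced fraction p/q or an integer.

29/112

planetary set (29T centre, 27T on arm, 83T internal) — Willis relation
ring teeth: 29 + 2·27 = 83
29(ω_sun−ω_arm) = −83(ω_ring−ω_arm),  ω_ring = 0, ω_sun = 1
29(1−ω_arm) = −83(0−ω_arm)  ⇒  112·ω_arm = 29  ⇒  ω_arm = 29/112
ω_out/ω_in = 29/112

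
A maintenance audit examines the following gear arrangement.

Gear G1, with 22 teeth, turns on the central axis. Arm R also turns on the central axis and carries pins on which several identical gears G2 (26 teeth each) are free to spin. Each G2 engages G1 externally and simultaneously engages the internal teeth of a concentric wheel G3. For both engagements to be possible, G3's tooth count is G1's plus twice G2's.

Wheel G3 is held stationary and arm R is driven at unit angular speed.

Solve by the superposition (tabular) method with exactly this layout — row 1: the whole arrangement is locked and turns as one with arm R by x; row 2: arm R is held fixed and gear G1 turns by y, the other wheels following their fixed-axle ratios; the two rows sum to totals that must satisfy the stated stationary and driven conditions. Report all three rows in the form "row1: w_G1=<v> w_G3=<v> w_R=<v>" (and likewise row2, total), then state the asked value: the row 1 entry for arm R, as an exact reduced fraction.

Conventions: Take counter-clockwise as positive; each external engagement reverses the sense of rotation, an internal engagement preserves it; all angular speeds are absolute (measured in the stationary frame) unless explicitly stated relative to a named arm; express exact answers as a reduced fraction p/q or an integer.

row1: w_G1=1 w_G3=1 w_R=1
row2: w_G1=37/11 w_G3=-1 w_R=0
total: w_G1=48/11 w_G3=0 w_R=1
asked value: 1

planetary set (22T centre, 26T on arm, 74T internal) — Willis relation
row 1 (train locked, turned with arm): all members turn x
row 2 — arm fixed, fixed-axis ratios: sun y, ring −(22/74)·y, arm 0
boundary: total ω_ring = x − (22/74)·y = 0 and total ω_arm = x = 1  ⇒  y = 37/11, x = 1
row 2 ring = −(22/74)·37/11 = -1
totals (row 1 + row 2): sun 1 + 37/11 = 48/11, ring 1 + (-1) = 0, arm 1 + 0 = 1
asked cell (row1, arm) = 1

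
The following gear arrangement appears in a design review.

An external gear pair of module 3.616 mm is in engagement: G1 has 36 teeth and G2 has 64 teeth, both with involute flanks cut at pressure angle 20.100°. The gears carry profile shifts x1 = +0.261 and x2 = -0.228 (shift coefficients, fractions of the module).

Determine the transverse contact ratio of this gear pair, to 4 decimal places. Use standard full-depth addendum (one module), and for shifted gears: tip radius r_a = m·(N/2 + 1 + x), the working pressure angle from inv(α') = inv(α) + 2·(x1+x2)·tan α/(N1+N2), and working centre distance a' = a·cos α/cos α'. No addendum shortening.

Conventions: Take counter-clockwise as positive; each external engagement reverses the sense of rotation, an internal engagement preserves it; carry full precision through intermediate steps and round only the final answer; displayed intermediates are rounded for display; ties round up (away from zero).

1.7046

recognized (one external pair, fixed centres): single-mesh tooth geometry, m = 3.616, N1 = 36, N2 = 64
base radii: r_b1 = 61.123767, r_b2 = 108.664474
tip radii: r_a1 = 69.647776, r_a2 = 118.503552
inv(α') = inv(20.100°) + 2·(+0.261-0.228)·tan α/(36+64) = 0.01537838  ⇒  α' = 20.20276°
a' = a·cos α / cos α' = 180.8000·cos 20.100°/cos 20.20276° = 180.919036
action lengths: √(r_a1²−r_b1²) = 33.387091, √(r_a2²−r_b2²) = 47.277097
base pitch p_b = π·m·cos α = 10.668110
CR = (33.387091 + 47.277097 − 180.919036·sin 20.20276°)/10.668110 = 1.704612
contact ratio ≈ 1.7046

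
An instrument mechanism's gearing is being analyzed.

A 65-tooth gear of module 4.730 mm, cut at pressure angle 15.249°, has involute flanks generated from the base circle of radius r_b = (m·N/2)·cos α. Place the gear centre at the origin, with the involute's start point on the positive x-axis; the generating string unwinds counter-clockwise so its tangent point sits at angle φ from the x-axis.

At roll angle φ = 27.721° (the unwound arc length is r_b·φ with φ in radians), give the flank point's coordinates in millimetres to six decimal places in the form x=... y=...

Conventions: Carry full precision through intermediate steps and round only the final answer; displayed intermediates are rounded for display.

x=164.668752 y=5.469093

class = single-mesh tooth geometry [base-circle involute, m = 4.730, 65T]
pitch radius r_p = m·N/2 = 4.730·65/2 = 153.725000
base radius r_b = r_p·cos α = 153.725000·cos 15.249° = 148.312637
roll angle φ = 27.721° = 0.48382272 rad
x = r_b·(cos φ + φ·sin φ) = 164.668752
y = r_b·(sin φ − φ·cos φ) = 5.469093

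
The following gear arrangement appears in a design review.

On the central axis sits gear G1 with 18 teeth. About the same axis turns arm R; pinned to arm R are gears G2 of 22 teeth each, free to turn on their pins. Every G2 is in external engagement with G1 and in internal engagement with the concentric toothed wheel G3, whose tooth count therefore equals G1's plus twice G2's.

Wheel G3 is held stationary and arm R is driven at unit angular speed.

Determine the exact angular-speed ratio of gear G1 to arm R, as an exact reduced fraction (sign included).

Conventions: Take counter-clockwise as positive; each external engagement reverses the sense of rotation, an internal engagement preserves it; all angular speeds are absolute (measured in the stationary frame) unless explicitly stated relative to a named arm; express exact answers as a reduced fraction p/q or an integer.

topology: planetary set — G1 18T / G2 22T / G3 62T, arm = carrier (Willis)
ring teeth: 18 + 2·22 = 62
18(ω_sun−ω_arm) = −62(ω_ring−ω_arm),  ω_ring = 0, ω_arm = 1
ω_sun = 1 − (62/18)(0−1) = 40/9
ω_out/ω_in = 40/9

40/9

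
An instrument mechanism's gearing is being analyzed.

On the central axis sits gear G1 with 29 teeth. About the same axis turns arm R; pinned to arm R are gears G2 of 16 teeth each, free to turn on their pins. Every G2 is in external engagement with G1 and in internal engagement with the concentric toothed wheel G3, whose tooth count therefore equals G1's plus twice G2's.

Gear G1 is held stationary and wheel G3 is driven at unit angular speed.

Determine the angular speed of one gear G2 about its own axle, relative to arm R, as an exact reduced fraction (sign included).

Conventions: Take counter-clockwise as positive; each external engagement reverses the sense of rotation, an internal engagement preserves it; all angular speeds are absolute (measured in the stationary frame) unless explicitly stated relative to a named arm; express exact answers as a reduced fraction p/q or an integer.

1769/1440

recognized (axles ride arm R): planetary set, 29/16/61 teeth
ring teeth: 29 + 2·16 = 61
29(ω_sun−ω_arm) = −61(ω_ring−ω_arm),  ω_sun = 0, ω_ring = 1
29(0−ω_arm) = −61(1−ω_arm)  ⇒  90·ω_arm = 61  ⇒  ω_arm = 61/90
sun–planet mesh: 29·(0−61/90) = −16·(ω_p−ω_arm)  ⇒  ω_p−ω_arm = 1769/1440
exact speed ratio = 1769/1440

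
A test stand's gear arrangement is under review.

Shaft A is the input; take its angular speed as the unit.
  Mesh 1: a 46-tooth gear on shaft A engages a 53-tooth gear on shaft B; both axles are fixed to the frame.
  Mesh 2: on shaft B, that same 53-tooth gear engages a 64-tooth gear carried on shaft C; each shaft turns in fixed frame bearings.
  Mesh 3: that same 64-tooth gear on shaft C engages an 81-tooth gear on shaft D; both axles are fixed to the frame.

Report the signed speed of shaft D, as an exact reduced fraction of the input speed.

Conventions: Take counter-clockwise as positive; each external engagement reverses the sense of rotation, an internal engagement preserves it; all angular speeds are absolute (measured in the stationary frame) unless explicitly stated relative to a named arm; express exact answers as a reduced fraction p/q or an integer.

3-mesh fixed-axis compound train (all bearings frame-fixed)
mesh 1 [46T→53T]: |ω|/ω_in = 1×46/53 = 46/53, sense flips to −
mesh 2 [53T→64T]: |ω|/ω_in = (46/53)×53/64 = 23/32, sense flips to +
mesh 3 [64T→81T]: |ω|/ω_in = (23/32)×64/81 = 46/81, sense flips to −
signed output speed (× input speed) = -46/81

-46/81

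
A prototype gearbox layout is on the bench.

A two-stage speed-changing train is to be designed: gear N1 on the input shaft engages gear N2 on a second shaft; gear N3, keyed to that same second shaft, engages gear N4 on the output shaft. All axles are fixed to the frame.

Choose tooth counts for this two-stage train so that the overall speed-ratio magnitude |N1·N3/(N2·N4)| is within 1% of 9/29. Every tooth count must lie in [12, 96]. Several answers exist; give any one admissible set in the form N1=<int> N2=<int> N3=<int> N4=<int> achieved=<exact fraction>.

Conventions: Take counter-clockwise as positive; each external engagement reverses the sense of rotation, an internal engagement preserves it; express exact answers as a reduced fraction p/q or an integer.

N1=12 N2=16 N3=12 N4=29 achieved=9/29

design class (target 9/29): fixed-axis compound train
target = 9/29 in lowest terms: an exact hit needs N1·N3 = k·9 and N2·N4 = k·29 for one integer k, every count in [12, 96]; additionally prefer no 1:1 stage (N1 ≠ N2, N3 ≠ N4)
k = 1…15: no 1:1-free in-range split of k·9 and k·29 into factor pairs; take k = 16
k = 16: N1·N3 = 144 = 12·12, N2·N4 = 464 = 16·29
achieved = 12·12/(16·29) = 9/29; |achieved − target| = 0 ≤ 9/2900 ✓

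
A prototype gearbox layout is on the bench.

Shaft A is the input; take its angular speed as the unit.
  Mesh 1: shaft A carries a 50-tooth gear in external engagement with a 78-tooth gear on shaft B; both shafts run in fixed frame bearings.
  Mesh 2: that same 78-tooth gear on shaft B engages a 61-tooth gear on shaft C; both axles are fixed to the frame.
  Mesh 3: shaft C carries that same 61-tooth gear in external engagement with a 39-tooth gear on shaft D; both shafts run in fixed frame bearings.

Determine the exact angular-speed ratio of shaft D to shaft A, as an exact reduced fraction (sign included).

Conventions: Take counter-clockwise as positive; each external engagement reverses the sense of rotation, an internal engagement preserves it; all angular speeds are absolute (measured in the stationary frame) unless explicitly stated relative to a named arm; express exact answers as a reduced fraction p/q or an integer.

class = fixed-axis compound train [3 meshes; 3 ratios multiply, 3 sense flips]
mesh 1 [50T→78T]: running ratio 25/39, sense −
mesh 2 [78T→61T]: running ratio 50/61, sense +
mesh 3 [61T→39T]: running ratio 50/39, sense −
ω_out/ω_in = -50/39

-50/39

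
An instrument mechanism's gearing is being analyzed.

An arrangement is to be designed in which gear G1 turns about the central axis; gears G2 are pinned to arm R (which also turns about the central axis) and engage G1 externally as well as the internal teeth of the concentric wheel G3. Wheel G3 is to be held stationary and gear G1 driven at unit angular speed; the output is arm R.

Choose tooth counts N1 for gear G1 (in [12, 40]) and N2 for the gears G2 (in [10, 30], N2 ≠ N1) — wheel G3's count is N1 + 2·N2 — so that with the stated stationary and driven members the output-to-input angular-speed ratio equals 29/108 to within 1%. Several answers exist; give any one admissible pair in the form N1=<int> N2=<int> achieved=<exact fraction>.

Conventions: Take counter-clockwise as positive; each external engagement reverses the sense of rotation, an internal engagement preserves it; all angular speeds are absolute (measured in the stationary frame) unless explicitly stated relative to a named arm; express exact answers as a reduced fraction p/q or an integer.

design class (target 29/108): planetary set
Willis with ω_ring = 0: ω_arm/ω_sun = N1/(N1+N3); set equal to 29/108  ⇒  N3/N1 = 1/(29/108) − 1 = 79/29
N3 = N1 + 2·N2  ⇒  N2/N1 = (N3/N1 − 1)/2 = (79/29 − 1)/2 = 25/29
smallest multiple with N1 ≥ 12 and N2 ≥ 10: k = 1  ⇒  N1 = 1·29 = 29, N2 = 1·25 = 25 (N1 ≤ 40, N2 ≤ 30, N2 ≠ N1 ✓), N3 = 29 + 2·25 = 79
check: N1/(N1+N3) with N1 = 29, N3 = 79 gives 29/108; |achieved − target| = 0 ≤ 29/10800 ✓

N1=29 N2=25 achieved=29/108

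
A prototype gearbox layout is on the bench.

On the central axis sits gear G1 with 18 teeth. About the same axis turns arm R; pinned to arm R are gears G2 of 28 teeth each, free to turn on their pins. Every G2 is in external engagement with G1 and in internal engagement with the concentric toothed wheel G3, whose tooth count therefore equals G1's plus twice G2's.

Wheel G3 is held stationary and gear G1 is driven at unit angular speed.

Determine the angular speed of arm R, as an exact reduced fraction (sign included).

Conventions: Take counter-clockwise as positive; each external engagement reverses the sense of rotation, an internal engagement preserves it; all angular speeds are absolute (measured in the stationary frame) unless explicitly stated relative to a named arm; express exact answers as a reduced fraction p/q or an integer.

recognized (axles ride arm R): planetary set, 18/28/74 teeth
ring teeth: 18 + 2·28 = 74
18(ω_sun−ω_arm) = −74(ω_ring−ω_arm),  ω_ring = 0, ω_sun = 1
18(1−ω_arm) = −74(0−ω_arm)  ⇒  92·ω_arm = 18  ⇒  ω_arm = 9/46
exact speed ratio = 9/46

9/46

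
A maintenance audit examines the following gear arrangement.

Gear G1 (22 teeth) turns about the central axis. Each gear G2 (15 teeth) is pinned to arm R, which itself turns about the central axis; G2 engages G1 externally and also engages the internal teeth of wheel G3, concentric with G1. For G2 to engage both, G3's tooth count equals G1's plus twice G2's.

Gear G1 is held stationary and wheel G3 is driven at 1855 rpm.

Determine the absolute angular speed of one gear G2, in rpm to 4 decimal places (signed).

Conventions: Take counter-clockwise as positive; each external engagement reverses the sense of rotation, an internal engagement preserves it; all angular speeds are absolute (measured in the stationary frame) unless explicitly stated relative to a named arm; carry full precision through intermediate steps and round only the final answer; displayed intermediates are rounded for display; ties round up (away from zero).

topology: planetary set — G1 22T / G2 15T / G3 52T, arm = carrier (Willis)
normalise by the input: solve with ω_ring = 1, then scale by 1855 rpm
ring teeth: 22 + 2·15 = 52
22(ω_sun−ω_arm) = −52(ω_ring−ω_arm),  ω_sun = 0, ω_ring = 1
22(0−ω_arm) = −52(1−ω_arm)  ⇒  74·ω_arm = 52  ⇒  ω_arm = 26/37
sun–planet mesh: 22·(0−26/37) = −15·(ω_p−ω_arm)  ⇒  ω_p−ω_arm = 572/555
ω_p = 26/37 + 572/555 = 26/15
scale: ω_p = 26/15 × 1855 rpm = +3215.3333 rpm

+3215.3333 rpm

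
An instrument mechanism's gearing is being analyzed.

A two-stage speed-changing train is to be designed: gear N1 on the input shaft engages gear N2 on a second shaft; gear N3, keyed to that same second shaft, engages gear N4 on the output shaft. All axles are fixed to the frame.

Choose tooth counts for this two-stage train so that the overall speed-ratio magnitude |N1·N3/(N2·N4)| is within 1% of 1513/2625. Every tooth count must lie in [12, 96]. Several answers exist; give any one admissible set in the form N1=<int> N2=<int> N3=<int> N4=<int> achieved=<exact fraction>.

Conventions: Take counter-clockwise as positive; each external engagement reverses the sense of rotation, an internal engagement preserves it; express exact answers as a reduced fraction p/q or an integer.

N1=17 N2=35 N3=89 N4=75 achieved=1513/2625

topology: fixed-axis compound train — 2 stages, target 1513/2625
target = 1513/2625 in lowest terms: an exact hit needs N1·N3 = k·1513 and N2·N4 = k·2625 for one integer k, every count in [12, 96]; additionally prefer no 1:1 stage (N1 ≠ N2, N3 ≠ N4)
k = 1: N1·N3 = 1513 = 17·89, N2·N4 = 2625 = 35·75
achieved = 17·89/(35·75) = 1513/2625; |achieved − target| = 0 ≤ 1513/262500 ✓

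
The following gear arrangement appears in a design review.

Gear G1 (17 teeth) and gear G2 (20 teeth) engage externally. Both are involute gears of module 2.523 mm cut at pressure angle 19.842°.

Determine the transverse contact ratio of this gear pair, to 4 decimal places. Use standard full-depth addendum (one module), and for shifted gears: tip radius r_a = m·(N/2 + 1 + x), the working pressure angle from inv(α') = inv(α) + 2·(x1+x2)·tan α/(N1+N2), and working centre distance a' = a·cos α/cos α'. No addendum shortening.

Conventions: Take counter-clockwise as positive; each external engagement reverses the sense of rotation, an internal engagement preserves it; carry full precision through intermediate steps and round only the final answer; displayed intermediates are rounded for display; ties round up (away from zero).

single-mesh involute tooth geometry (17T engaging 20T at module 2.523)
base radii: r_b1 = 20.172328, r_b2 = 23.732151
tip radii: r_a1 = 23.968500, r_a2 = 27.753000
no profile shift: α' = α, a' = a
action lengths: √(r_a1²−r_b1²) = 12.944735, √(r_a2²−r_b2²) = 14.387982
base pitch p_b = π·m·cos α = 7.455675
CR = (12.944735 + 14.387982 − 46.675500·sin 19.84200°)/7.455675 = 1.541077
contact ratio ≈ 1.5411

1.5411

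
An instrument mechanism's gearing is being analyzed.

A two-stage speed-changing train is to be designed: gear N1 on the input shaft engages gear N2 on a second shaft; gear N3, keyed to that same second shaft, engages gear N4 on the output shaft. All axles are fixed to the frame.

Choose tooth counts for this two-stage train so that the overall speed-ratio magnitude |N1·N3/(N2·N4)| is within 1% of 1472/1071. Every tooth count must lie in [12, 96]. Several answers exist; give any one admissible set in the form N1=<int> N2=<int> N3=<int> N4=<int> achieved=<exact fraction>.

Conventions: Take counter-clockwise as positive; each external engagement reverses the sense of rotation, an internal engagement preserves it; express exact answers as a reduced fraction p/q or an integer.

topology: fixed-axis compound train — 2 stages, target 1472/1071
target = 1472/1071 in lowest terms: an exact hit needs N1·N3 = k·1472 and N2·N4 = k·1071 for one integer k, every count in [12, 96]; additionally prefer no 1:1 stage (N1 ≠ N2, N3 ≠ N4)
k = 1: N1·N3 = 1472 = 16·92, N2·N4 = 1071 = 17·63
achieved = 16·92/(17·63) = 1472/1071; |achieved − target| = 0 ≤ 368/26775 ✓

N1=16 N2=17 N3=92 N4=63 achieved=1472/1071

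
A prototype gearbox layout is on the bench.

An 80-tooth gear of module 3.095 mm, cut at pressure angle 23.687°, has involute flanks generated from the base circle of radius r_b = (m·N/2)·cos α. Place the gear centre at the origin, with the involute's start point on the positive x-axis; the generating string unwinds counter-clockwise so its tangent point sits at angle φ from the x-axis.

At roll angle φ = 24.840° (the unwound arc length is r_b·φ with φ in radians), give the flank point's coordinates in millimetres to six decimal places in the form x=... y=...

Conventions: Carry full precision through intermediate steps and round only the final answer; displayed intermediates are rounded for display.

x=123.529238 y=3.021900

class = single-mesh tooth geometry [base-circle involute, m = 3.095, 80T]
pitch radius r_p = m·N/2 = 3.095·80/2 = 123.800000
base radius r_b = r_p·cos α = 123.800000·cos 23.687° = 113.370317
roll angle φ = 24.840° = 0.43353979 rad
x = r_b·(cos φ + φ·sin φ) = 123.529238
y = r_b·(sin φ − φ·cos φ) = 3.021900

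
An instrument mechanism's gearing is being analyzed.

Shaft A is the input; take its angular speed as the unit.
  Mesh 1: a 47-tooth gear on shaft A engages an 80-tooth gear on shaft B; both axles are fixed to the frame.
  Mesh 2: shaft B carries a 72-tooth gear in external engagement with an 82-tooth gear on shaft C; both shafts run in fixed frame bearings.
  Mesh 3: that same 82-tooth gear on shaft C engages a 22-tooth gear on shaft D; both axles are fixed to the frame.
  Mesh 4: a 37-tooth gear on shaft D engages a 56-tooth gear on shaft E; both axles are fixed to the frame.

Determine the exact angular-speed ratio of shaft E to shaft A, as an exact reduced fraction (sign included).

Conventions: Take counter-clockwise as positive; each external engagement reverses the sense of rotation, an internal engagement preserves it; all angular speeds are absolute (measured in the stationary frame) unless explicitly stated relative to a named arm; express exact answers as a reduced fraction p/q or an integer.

15651/12320

class = fixed-axis compound train [4 meshes; 4 ratios multiply, 4 sense flips]
mesh 1 [47T→80T]: running ratio 47/80, sense −
mesh 2 [72T→82T]: running ratio 423/820, sense +
mesh 3 [82T→22T]: running ratio 423/220, sense −
mesh 4 [37T→56T]: running ratio 15651/12320, sense +
ω_out/ω_in = 15651/12320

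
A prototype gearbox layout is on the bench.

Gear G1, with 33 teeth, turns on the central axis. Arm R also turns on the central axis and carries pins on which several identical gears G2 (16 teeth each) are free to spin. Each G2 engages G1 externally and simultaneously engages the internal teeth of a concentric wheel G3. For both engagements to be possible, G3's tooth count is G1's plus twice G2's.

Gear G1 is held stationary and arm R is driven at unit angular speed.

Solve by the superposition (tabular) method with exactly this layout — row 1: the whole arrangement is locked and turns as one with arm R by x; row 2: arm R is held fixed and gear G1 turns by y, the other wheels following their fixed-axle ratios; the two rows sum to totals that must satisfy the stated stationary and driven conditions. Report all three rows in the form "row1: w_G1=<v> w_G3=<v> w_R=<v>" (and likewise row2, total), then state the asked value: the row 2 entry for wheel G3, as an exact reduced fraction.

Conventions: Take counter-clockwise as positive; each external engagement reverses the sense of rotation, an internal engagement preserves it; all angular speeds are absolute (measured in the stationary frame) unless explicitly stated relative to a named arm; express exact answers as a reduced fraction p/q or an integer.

row1: w_G1=1 w_G3=1 w_R=1
row2: w_G1=-1 w_G3=33/65 w_R=0
total: w_G1=0 w_G3=98/65 w_R=1
asked value: 33/65

planetary set (33T centre, 16T on arm, 65T internal) — Willis relation
row 1: whole set turns with the arm by x
superposition row 2 [arm held]: sun y, ring −(33/65)·y, arm 0
boundary: total ω_sun = x + y = 0 and total ω_arm = x = 1  ⇒  y = -1, x = 1
row 2 ring = −(33/65)·(-1) = 33/65
totals (row 1 + row 2): sun 1 + (-1) = 0, ring 1 + 33/65 = 98/65, arm 1 + 0 = 1
asked cell (row2, ring) = 33/65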